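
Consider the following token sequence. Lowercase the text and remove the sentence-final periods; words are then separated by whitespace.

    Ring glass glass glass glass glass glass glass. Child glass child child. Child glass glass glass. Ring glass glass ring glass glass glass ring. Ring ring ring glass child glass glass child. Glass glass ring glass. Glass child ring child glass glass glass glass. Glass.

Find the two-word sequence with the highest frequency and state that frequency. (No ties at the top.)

Bigram frequencies (highest first):
  glass glass: 18
  ring glass: 5
  glass child: 5
  child glass: 5
  glass ring: 4
  ring ring: 3
  … (3 more, each ≤ 2)

"glass glass", 18 times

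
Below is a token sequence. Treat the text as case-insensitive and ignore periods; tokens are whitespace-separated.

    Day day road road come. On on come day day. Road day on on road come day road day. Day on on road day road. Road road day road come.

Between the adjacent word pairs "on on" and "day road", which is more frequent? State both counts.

"on on": 3 occurrences
"day road": 5 occurrences

"day road" (5 vs 3)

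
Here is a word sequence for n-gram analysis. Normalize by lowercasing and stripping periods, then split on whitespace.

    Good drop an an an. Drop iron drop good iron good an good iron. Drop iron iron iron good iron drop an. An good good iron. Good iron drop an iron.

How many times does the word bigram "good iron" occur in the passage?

5

Scanning the 30 overlapping bigram windows for "good iron":
  position 9–10: good iron
  position 13–14: good iron
  position 19–20: good iron
  position 25–26: good iron
  position 27–28: good iron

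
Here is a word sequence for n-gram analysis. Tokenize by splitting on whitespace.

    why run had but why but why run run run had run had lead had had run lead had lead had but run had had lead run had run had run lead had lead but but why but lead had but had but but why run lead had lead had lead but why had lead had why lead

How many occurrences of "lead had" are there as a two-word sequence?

8

Scanning the 57 overlapping bigram windows for "lead had":
  position 14–15: lead had
  position 18–19: lead had
  position 20–21: lead had
  position 32–33: lead had
  position 39–40: lead had
  position 47–48: lead had
  position 49–50: lead had
  position 55–56: lead had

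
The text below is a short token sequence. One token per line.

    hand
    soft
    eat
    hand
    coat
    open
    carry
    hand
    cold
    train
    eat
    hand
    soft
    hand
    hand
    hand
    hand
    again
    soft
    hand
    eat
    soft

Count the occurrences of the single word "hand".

9

Scanning the 22 tokens for "hand":
  position 1: hand
  position 4: hand
  position 8: hand
  position 12: hand
  position 14: hand
  position 15: hand
  position 16: hand
  position 17: hand
  position 20: hand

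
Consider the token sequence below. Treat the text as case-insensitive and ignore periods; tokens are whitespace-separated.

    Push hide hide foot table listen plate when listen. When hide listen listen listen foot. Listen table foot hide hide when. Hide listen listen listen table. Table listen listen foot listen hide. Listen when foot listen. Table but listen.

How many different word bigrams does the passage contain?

23

39 tokens → 38 bigram windows in total.
Repeated bigrams (each contributes count−1 duplicates):
  listen listen: 5
  foot listen: 3
  hide listen: 3
  listen table: 3
  hide hide: 2
  listen foot: 2
  listen when: 2
  table listen: 2
  … (1 more repeated)
15 duplicate windows → 38 − 15 = 23 distinct.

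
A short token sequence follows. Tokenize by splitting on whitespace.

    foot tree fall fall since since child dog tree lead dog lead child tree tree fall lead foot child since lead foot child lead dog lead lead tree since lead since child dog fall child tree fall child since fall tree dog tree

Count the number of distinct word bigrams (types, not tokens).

43 tokens → 42 bigram windows in total.
Repeated bigrams (each contributes count−1 duplicates):
  tree fall: 3
  child dog: 2
  child since: 2
  child tree: 2
  dog lead: 2
  dog tree: 2
  fall child: 2
  foot child: 2
  … (4 more repeated)
13 duplicate windows → 42 − 13 = 29 distinct.

29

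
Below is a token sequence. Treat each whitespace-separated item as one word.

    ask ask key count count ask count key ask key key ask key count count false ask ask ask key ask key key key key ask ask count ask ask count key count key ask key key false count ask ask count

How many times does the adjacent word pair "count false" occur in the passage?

Scanning the 41 overlapping bigram windows for "count false":
  position 15–16: count false

1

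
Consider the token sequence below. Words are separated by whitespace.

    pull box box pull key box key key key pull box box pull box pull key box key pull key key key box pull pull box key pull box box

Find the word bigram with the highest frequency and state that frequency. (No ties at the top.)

"pull box", 5 times

Bigram frequencies (highest first):
  pull box: 5
  box pull: 4
  key key: 4
  box box: 3
  pull key: 3
  key box: 3
  … (3 more, each ≤ 3)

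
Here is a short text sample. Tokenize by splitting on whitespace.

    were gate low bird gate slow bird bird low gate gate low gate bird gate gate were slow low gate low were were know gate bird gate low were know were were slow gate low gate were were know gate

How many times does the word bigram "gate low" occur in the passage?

Scanning the 39 overlapping bigram windows for "gate low":
  position 2–3: gate low
  position 11–12: gate low
  position 20–21: gate low
  position 27–28: gate low
  position 34–35: gate low

5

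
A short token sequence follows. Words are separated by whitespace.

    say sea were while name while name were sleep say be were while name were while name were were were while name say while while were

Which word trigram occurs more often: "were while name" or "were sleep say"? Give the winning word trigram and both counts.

"were while name": 4 occurrences
"were sleep say": 1 occurrence

"were while name" (4 vs 1)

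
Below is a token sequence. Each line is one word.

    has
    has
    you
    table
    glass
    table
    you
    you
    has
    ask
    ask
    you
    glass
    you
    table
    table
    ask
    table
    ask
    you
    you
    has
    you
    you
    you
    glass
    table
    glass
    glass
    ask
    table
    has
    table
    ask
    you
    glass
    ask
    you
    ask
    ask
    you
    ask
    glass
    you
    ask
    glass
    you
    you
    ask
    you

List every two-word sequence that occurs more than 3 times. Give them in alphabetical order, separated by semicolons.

ask you; you ask; you you

Bigram counts meeting the condition (more than 3 times):
  ask you: 6
  you ask: 4
  you you: 5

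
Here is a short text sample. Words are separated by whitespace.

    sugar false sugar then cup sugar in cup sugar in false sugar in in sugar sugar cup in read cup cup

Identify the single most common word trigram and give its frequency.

"cup sugar in", 2 times

Trigram frequencies (highest first):
  cup sugar in: 2
  sugar false sugar: 1
  false sugar then: 1
  sugar then cup: 1
  then cup sugar: 1
  sugar in cup: 1
  … (12 more, each ≤ 1)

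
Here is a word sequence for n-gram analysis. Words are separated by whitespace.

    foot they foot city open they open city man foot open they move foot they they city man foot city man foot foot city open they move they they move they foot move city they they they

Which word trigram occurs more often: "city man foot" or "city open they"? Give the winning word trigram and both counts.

"city man foot" (3 vs 2)

"city man foot": 3 occurrences
"city open they": 2 occurrences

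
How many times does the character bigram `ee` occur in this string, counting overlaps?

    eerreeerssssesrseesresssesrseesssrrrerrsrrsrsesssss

5

Sliding a length-2 window over the 51 characters (50 positions):
  position 1–2: ee
  position 5–6: ee
  position 6–7: ee
  position 17–18: ee
  position 29–30: ee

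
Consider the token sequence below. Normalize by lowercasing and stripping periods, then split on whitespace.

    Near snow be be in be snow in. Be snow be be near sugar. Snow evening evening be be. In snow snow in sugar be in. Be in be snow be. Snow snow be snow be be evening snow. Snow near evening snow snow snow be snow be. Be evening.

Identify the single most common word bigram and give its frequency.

Bigram frequencies (highest first):
  snow be: 7
  be snow: 6
  be be: 5
  snow snow: 5
  be in: 4
  in be: 4
  … (15 more, each ≤ 2)

"snow be", 7 times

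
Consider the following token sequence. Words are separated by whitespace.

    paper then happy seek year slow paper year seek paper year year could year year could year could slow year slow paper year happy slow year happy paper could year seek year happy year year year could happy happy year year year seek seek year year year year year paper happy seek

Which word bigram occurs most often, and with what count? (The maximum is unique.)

"year year", 10 times

Bigram frequencies (highest first):
  year year: 10
  year could: 4
  seek year: 3
  paper year: 3
  year seek: 3
  could year: 3
  … (18 more, each ≤ 3)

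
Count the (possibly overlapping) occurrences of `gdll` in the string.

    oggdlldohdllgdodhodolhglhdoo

Sliding a length-4 window over the 28 characters (25 positions):
  position 3–6: gdll

1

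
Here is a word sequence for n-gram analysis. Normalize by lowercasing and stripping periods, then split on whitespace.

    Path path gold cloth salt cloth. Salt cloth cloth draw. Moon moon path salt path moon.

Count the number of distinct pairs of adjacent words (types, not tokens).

13

16 tokens → 15 bigram windows in total.
Repeated bigrams (each contributes count−1 duplicates):
  cloth salt: 2
  salt cloth: 2
2 duplicate windows → 15 − 2 = 13 distinct.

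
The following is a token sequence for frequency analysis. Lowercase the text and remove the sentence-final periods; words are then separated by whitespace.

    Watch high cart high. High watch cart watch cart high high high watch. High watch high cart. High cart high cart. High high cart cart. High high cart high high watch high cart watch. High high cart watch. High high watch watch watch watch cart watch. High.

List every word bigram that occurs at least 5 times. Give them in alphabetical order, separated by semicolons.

Bigram counts meeting the condition (at least 5 times):
  cart high: 7
  high cart: 8
  high high: 8
  high watch: 5
  watch high: 7

cart high; high cart; high high; high watch; watch high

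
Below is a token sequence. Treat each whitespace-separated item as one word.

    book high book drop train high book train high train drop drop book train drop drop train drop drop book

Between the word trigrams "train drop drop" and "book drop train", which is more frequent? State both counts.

"train drop drop": 3 occurrences
"book drop train": 1 occurrence

"train drop drop" (3 vs 1)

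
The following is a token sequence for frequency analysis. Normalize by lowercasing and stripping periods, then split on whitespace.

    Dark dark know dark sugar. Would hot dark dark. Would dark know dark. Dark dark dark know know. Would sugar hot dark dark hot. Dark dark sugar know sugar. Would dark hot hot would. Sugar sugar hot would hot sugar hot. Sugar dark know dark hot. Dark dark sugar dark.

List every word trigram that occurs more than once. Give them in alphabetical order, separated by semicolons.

Trigram counts meeting the condition (more than once):
  dark dark dark: 2
  dark dark know: 2
  dark dark sugar: 2
  dark hot dark: 2
  dark know dark: 3
  hot dark dark: 4

dark dark dark; dark dark know; dark dark sugar; dark hot dark; dark know dark; hot dark dark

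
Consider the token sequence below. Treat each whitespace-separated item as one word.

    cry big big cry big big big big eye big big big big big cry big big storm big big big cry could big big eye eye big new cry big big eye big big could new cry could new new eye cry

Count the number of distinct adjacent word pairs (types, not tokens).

43 tokens → 42 bigram windows in total.
Repeated bigrams (each contributes count−1 duplicates):
  big big: 14
  cry big: 4
  big cry: 3
  big eye: 3
  eye big: 3
  could new: 2
  cry could: 2
  new cry: 2
25 duplicate windows → 42 − 25 = 17 distinct.

17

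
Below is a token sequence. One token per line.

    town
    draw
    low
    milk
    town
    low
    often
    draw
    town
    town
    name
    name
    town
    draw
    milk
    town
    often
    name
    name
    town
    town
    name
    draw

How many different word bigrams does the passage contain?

23 tokens → 22 bigram windows in total.
Repeated bigrams (each contributes count−1 duplicates):
  milk town: 2
  name name: 2
  name town: 2
  town draw: 2
  town name: 2
  town town: 2
6 duplicate windows → 22 − 6 = 16 distinct.

16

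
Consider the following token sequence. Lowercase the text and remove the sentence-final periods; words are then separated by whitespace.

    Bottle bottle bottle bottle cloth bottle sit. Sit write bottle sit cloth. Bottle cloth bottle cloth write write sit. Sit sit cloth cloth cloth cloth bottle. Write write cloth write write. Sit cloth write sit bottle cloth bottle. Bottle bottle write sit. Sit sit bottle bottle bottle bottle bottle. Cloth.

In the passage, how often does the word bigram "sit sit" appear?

5

Scanning the 49 overlapping bigram windows for "sit sit":
  position 7–8: sit sit
  position 19–20: sit sit
  position 20–21: sit sit
  position 42–43: sit sit
  position 43–44: sit sit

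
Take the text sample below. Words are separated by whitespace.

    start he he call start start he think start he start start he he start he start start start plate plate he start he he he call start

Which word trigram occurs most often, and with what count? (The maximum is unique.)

"start he he", 3 times

Trigram frequencies (highest first):
  start he he: 3
  he he call: 2
  he call start: 2
  start start he: 2
  start he start: 2
  he start start: 2
  … (12 more, each ≤ 2)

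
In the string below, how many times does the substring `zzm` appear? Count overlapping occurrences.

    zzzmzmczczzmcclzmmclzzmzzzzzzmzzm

5

Sliding a length-3 window over the 33 characters (31 positions):
  position 2–4: zzm
  position 10–12: zzm
  position 21–23: zzm
  position 28–30: zzm
  position 31–33: zzm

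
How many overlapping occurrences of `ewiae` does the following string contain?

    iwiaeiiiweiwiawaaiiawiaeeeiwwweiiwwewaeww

Sliding a length-5 window over the 41 characters (37 positions):
  (no match at any position)

0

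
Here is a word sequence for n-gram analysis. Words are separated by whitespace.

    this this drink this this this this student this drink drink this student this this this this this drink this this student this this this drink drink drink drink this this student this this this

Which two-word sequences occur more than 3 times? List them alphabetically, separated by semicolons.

Bigram counts meeting the condition (more than 3 times):
  drink drink: 4
  drink this: 4
  student this: 4
  this drink: 4
  this student: 4
  this this: 14

drink drink; drink this; student this; this drink; this student; this this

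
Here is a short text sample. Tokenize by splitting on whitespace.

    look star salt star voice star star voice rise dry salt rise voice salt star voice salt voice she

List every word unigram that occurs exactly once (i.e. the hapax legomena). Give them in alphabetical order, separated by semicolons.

Unigram counts meeting the condition (exactly once (i.e. the hapax legomena)):
  dry: 1
  look: 1
  she: 1

dry; look; she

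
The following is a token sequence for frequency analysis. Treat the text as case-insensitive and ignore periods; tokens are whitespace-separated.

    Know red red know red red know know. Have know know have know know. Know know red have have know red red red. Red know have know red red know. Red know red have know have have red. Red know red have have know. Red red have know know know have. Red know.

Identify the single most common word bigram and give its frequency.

"know red", 9 times

Bigram frequencies (highest first):
  know red: 9
  red red: 8
  red know: 7
  know know: 7
  have know: 7
  know have: 5
  … (3 more, each ≤ 4)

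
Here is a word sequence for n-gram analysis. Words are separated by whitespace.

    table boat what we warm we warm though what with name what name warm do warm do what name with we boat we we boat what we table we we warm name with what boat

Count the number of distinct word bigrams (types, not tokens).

25

35 tokens → 34 bigram windows in total.
Repeated bigrams (each contributes count−1 duplicates):
  we warm: 3
  boat what: 2
  name with: 2
  warm do: 2
  we boat: 2
  we we: 2
  what name: 2
  what we: 2
9 duplicate windows → 34 − 9 = 25 distinct.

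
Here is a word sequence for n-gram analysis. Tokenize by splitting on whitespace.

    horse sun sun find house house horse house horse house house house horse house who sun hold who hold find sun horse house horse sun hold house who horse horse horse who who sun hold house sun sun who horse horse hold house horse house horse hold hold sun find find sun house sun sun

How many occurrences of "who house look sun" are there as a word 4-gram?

Scanning the 52 overlapping 4-gram windows for "who house look sun":
  (none found)

0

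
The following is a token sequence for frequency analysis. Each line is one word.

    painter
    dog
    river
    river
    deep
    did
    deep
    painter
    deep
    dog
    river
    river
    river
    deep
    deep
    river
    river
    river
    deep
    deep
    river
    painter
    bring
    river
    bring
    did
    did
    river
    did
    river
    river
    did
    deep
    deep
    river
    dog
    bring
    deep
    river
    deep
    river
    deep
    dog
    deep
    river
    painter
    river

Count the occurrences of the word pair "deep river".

Scanning the 46 overlapping bigram windows for "deep river":
  position 15–16: deep river
  position 20–21: deep river
  position 34–35: deep river
  position 38–39: deep river
  position 40–41: deep river
  position 44–45: deep river

6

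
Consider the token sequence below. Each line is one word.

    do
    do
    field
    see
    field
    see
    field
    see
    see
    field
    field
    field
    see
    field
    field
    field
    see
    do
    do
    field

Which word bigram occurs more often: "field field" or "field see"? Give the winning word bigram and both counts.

"field field": 4 occurrences
"field see": 5 occurrences

"field see" (5 vs 4)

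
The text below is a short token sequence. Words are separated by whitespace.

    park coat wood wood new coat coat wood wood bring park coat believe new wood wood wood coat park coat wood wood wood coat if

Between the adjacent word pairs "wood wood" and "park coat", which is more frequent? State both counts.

"wood wood" (6 vs 3)

"wood wood": 6 occurrences
"park coat": 3 occurrences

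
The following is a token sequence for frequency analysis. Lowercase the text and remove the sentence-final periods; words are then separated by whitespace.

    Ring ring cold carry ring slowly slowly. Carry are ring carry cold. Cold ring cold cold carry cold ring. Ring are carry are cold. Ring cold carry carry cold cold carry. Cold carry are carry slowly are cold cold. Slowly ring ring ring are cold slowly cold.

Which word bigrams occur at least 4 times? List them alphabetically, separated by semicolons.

carry cold; cold carry; cold cold; ring ring

Bigram counts meeting the condition (at least 4 times):
  carry cold: 4
  cold carry: 5
  cold cold: 4
  ring ring: 4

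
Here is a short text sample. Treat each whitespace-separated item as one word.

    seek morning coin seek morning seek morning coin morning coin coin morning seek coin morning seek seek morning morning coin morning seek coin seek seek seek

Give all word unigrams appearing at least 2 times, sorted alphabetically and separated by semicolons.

coin; morning; seek

Unigram counts meeting the condition (at least 2 times):
  coin: 7
  morning: 9
  seek: 10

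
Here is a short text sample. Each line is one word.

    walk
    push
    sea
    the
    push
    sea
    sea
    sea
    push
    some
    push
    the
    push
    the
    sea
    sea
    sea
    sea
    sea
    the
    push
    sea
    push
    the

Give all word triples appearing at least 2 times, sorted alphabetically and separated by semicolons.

sea sea sea; sea the push; the push sea

Trigram counts meeting the condition (at least 2 times):
  sea sea sea: 4
  sea the push: 2
  the push sea: 2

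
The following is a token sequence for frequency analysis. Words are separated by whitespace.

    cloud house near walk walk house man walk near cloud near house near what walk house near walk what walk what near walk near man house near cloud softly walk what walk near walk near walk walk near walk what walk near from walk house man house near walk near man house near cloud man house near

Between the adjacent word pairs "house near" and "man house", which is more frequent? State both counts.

"house near" (7 vs 4)

"house near": 7 occurrences
"man house": 4 occurrences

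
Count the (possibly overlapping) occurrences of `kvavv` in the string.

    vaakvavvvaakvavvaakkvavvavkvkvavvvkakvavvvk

Sliding a length-5 window over the 43 characters (39 positions):
  position 4–8: kvavv
  position 12–16: kvavv
  position 20–24: kvavv
  position 29–33: kvavv
  position 37–41: kvavv

5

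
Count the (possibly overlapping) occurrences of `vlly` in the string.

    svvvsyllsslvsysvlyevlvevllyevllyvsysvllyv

Sliding a length-4 window over the 41 characters (38 positions):
  position 24–27: vlly
  position 29–32: vlly
  position 37–40: vlly

3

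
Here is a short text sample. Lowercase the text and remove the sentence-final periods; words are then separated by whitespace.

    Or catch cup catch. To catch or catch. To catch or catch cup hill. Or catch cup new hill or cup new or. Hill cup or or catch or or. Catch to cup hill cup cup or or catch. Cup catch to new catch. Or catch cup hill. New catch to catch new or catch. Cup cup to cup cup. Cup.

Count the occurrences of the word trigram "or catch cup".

Scanning the 59 overlapping trigram windows for "or catch cup":
  position 1–3: or catch cup
  position 11–13: or catch cup
  position 15–17: or catch cup
  position 38–40: or catch cup
  position 45–47: or catch cup
  position 54–56: or catch cup

6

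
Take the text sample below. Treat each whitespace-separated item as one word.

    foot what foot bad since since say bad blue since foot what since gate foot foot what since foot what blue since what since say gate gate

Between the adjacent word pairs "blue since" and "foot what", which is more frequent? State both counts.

"foot what" (4 vs 2)

"blue since": 2 occurrences
"foot what": 4 occurrences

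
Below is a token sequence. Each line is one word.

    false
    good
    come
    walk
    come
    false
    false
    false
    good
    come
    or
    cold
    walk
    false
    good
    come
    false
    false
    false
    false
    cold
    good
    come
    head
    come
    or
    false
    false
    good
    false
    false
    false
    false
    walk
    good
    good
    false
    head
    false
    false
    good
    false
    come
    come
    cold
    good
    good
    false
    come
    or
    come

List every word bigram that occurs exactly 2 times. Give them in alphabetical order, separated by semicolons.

Bigram counts meeting the condition (exactly 2 times):
  cold good: 2
  come false: 2
  false come: 2
  good good: 2

cold good; come false; false come; good good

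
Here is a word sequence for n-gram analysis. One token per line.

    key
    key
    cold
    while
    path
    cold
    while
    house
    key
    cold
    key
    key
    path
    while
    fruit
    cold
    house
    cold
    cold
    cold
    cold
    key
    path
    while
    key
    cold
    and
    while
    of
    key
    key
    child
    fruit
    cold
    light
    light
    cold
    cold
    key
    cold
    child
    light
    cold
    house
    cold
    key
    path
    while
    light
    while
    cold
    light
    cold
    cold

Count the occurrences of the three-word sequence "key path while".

3

Scanning the 52 overlapping trigram windows for "key path while":
  position 12–14: key path while
  position 22–24: key path while
  position 46–48: key path while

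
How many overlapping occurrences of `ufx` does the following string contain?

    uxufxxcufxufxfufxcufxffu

Sliding a length-3 window over the 24 characters (22 positions):
  position 3–5: ufx
  position 8–10: ufx
  position 11–13: ufx
  position 15–17: ufx
  position 19–21: ufx

5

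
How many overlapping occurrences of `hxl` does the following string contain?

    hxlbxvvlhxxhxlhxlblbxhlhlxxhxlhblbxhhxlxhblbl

Sliding a length-3 window over the 45 characters (43 positions):
  position 1–3: hxl
  position 12–14: hxl
  position 15–17: hxl
  position 28–30: hxl
  position 37–39: hxl

5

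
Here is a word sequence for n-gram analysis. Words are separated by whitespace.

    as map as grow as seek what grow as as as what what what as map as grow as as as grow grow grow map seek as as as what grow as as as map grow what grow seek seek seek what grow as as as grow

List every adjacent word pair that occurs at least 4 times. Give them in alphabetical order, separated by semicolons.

Bigram counts meeting the condition (at least 4 times):
  as as: 10
  as grow: 4
  grow as: 5
  what grow: 4

as as; as grow; grow as; what grow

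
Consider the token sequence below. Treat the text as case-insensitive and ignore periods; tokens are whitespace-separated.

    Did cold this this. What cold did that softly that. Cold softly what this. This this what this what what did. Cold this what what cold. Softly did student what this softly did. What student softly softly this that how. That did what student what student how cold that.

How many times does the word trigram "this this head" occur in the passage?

Scanning the 47 overlapping trigram windows for "this this head":
  (none found)

0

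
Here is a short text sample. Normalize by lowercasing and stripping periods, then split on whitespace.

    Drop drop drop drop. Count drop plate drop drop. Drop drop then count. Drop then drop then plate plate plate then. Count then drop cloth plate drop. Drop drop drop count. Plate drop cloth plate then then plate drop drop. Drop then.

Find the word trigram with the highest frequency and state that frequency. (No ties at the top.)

"drop drop drop", 7 times

Trigram frequencies (highest first):
  drop drop drop: 7
  plate drop drop: 3
  drop drop count: 2
  drop drop then: 2
  drop cloth plate: 2
  drop count drop: 1
  … (23 more, each ≤ 1)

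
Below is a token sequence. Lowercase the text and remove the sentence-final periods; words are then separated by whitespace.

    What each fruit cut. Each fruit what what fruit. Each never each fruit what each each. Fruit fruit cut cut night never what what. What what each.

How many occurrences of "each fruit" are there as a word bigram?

Scanning the 26 overlapping bigram windows for "each fruit":
  position 2–3: each fruit
  position 5–6: each fruit
  position 12–13: each fruit
  position 16–17: each fruit

4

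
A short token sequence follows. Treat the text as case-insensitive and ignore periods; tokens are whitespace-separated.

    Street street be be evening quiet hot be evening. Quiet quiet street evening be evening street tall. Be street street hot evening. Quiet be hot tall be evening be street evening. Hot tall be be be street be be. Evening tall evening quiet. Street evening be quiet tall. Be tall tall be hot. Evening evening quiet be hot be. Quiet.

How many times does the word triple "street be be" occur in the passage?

Scanning the 58 overlapping trigram windows for "street be be":
  position 2–4: street be be
  position 37–39: street be be

2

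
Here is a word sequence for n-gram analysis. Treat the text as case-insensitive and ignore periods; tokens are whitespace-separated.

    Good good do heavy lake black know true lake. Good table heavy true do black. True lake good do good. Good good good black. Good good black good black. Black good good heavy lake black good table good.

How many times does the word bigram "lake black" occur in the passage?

Scanning the 37 overlapping bigram windows for "lake black":
  position 5–6: lake black
  position 34–35: lake black

2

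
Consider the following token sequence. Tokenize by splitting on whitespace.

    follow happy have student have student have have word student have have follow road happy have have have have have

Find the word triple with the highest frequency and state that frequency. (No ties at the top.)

Trigram frequencies (highest first):
  have have have: 3
  have student have: 2
  student have have: 2
  follow happy have: 1
  happy have student: 1
  student have student: 1
  … (8 more, each ≤ 1)

"have have have", 3 times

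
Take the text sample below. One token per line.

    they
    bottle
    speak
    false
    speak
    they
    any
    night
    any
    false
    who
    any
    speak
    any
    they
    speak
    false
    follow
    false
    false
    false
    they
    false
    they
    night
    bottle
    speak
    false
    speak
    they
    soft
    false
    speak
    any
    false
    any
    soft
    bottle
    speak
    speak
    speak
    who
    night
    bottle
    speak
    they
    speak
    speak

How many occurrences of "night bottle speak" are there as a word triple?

Scanning the 46 overlapping trigram windows for "night bottle speak":
  position 25–27: night bottle speak
  position 43–45: night bottle speak

2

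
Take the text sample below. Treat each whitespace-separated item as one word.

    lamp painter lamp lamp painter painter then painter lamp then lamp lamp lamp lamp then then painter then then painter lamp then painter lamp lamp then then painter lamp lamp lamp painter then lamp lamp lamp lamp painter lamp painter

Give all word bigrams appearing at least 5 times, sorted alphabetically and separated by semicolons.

Bigram counts meeting the condition (at least 5 times):
  lamp lamp: 10
  lamp painter: 5
  painter lamp: 6
  then painter: 5

lamp lamp; lamp painter; painter lamp; then painter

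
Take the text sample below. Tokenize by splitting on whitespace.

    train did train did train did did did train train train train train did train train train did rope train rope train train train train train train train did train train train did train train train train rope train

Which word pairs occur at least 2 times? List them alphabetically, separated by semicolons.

Bigram counts meeting the condition (at least 2 times):
  did did: 2
  did train: 6
  rope train: 3
  train did: 7
  train rope: 2
  train train: 17

did did; did train; rope train; train did; train rope; train train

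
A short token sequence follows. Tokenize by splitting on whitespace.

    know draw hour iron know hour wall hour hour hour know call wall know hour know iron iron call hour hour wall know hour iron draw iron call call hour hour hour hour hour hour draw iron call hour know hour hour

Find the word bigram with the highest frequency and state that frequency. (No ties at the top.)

Bigram frequencies (highest first):
  hour hour: 9
  know hour: 4
  hour know: 3
  iron call: 3
  call hour: 3
  hour iron: 2
  … (14 more, each ≤ 2)

"hour hour", 9 times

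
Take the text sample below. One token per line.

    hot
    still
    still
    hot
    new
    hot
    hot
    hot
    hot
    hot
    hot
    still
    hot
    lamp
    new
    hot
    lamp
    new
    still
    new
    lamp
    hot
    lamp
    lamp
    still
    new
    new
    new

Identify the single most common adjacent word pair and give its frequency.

"hot hot", 5 times

Bigram frequencies (highest first):
  hot hot: 5
  hot lamp: 3
  hot still: 2
  still hot: 2
  new hot: 2
  lamp new: 2
  … (9 more, each ≤ 2)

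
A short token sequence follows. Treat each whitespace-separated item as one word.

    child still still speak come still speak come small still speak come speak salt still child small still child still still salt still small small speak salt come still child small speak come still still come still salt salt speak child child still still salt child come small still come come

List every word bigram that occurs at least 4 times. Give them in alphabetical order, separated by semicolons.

Bigram counts meeting the condition (at least 4 times):
  come still: 4
  speak come: 4
  still still: 4

come still; speak come; still still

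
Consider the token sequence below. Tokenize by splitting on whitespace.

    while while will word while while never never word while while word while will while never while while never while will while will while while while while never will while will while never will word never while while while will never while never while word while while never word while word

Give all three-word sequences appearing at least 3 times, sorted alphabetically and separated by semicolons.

while never while; while while never; while while while; while will while; word while while

Trigram counts meeting the condition (at least 3 times):
  while never while: 3
  while while never: 4
  while while while: 3
  while will while: 4
  word while while: 3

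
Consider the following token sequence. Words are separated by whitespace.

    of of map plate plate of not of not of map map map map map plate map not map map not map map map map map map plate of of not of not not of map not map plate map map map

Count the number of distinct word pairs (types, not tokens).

42 tokens → 41 bigram windows in total.
Repeated bigrams (each contributes count−1 duplicates):
  map map: 12
  map plate: 4
  not of: 4
  of not: 4
  map not: 3
  not map: 3
  of map: 3
  of of: 2
  … (2 more repeated)
29 duplicate windows → 41 − 29 = 12 distinct.

12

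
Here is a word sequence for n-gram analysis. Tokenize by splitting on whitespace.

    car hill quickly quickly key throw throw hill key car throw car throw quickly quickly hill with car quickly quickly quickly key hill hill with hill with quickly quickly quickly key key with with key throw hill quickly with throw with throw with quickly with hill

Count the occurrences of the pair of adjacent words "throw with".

Scanning the 45 overlapping bigram windows for "throw with":
  position 40–41: throw with
  position 42–43: throw with

2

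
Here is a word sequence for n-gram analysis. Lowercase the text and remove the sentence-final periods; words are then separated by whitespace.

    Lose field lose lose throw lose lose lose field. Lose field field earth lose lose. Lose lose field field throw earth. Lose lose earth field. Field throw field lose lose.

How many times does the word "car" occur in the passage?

Scanning the 30 tokens for "car":
  (none found)

0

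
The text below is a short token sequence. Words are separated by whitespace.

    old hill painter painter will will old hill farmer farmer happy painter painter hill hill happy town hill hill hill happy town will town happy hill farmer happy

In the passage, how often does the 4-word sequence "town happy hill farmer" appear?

1

Scanning the 25 overlapping 4-gram windows for "town happy hill farmer":
  position 24–27: town happy hill farmer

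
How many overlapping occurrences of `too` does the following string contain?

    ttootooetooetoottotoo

Sliding a length-3 window over the 21 characters (19 positions):
  position 2–4: too
  position 5–7: too
  position 9–11: too
  position 13–15: too
  position 19–21: too

5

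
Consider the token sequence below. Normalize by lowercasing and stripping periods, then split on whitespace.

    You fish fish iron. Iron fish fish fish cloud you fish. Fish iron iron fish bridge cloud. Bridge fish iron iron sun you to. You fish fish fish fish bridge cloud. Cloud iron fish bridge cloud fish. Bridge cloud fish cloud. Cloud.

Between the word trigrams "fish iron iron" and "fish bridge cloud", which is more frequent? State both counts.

"fish bridge cloud" (4 vs 3)

"fish iron iron": 3 occurrences
"fish bridge cloud": 4 occurrences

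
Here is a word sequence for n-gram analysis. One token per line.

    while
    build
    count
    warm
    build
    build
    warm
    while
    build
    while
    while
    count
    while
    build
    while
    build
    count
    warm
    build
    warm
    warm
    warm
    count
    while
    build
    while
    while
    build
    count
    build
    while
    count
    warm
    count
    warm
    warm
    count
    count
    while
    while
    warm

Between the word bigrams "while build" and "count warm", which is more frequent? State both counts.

"while build": 6 occurrences
"count warm": 4 occurrences

"while build" (6 vs 4)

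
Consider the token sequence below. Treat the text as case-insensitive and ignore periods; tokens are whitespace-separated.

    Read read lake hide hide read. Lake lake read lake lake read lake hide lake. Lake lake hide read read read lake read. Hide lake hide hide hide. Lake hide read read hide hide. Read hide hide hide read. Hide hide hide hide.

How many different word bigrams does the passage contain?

43 tokens → 42 bigram windows in total.
Repeated bigrams (each contributes count−1 duplicates):
  hide hide: 9
  hide read: 5
  lake hide: 5
  read lake: 5
  lake lake: 4
  read hide: 4
  read read: 4
  hide lake: 3
  … (1 more repeated)
33 duplicate windows → 42 − 33 = 9 distinct.

9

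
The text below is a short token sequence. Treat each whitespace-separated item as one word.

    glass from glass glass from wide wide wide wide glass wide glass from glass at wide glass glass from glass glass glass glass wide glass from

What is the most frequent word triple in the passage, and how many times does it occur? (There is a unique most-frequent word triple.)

"glass from glass", 3 times

Trigram frequencies (highest first):
  glass from glass: 3
  from glass glass: 2
  glass glass from: 2
  wide wide wide: 2
  glass wide glass: 2
  wide glass from: 2
  … (10 more, each ≤ 2)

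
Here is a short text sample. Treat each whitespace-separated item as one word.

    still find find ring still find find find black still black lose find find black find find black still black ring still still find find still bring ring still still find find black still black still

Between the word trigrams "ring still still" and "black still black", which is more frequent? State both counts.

"black still black" (3 vs 2)

"ring still still": 2 occurrences
"black still black": 3 occurrences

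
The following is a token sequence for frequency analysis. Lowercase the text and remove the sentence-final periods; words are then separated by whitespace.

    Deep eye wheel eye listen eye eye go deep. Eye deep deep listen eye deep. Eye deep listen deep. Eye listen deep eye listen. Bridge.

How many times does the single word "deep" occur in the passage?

8

Scanning the 25 tokens for "deep":
  position 1: deep
  position 9: deep
  position 11: deep
  position 12: deep
  position 15: deep
  position 17: deep
  position 19: deep
  position 22: deep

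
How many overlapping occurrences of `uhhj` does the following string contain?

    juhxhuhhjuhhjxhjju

Sliding a length-4 window over the 18 characters (15 positions):
  position 6–9: uhhj
  position 10–13: uhhj

2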